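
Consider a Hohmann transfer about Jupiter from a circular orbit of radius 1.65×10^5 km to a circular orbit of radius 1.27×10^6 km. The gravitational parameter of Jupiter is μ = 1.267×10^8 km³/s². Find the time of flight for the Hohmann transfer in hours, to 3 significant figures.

Transfer-ellipse semi-major axis a_t = (r₁ + r₂)/2 = (1.650×10^5 + 1.270×10^6)/2 = 7.175×10^5 km.
Transfer time t = π√(a_t³/μ) = π√((7.175×10^5)³ / 1.267×10^8) = 1.696×10^5 s.
Converting: 1.696×10^5 s ÷ 3600 s/hour = 47.1 hours.

t = 47.1 hours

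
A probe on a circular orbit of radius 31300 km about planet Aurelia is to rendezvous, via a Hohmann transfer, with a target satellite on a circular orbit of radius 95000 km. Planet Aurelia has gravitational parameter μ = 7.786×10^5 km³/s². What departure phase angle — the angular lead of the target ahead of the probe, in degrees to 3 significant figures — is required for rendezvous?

φ = 82.4°

Transfer-ellipse semi-major axis a_t = (r₁ + r₂)/2 = (31300 + 95000)/2 = 63150 km.
The half-period of the transfer ellipse is t = π√(a_t³/μ) = 56500.554 s.
The target's mean motion on its circular orbit is ω₂ = √(μ/r₂³) = 3.0135041×10^-5 rad/s.
Angle swept by the target during transfer: ω₂·t = 1.702647 rad = 97.554°.
The probe traverses 180° on the transfer ellipse, so the target must lead by 180° − 97.554° = 82.4°.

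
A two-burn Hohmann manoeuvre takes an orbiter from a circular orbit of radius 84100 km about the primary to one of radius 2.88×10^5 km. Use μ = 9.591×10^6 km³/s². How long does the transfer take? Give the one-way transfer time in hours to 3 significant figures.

t = 22.6 hours

The Hohmann ellipse has a_t = (r₁ + r₂)/2 = 1.8605×10^5 km.
Transfer time t = π√(a_t³/μ) = π√((1.8605×10^5)³ / 9.591×10^6) = 81410 s.
Converting: 81410 s ÷ 3600 s/hour = 22.6 hours.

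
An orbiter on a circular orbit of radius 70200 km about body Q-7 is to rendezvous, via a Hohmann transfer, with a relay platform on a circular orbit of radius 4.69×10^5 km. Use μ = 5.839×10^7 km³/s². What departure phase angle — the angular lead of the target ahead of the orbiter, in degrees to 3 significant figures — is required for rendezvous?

The Hohmann ellipse has a_t = (r₁ + r₂)/2 = 2.696×10^5 km.
Transfer time t = π√(a_t³/μ) = 57552 s.
Target angular speed ω₂ = √(μ/r₂³) = 2.3791×10^-5 rad/s.
Angle swept by the target during transfer: ω₂·t = 1.3692 rad = 78.45°.
The orbiter traverses 180° on the transfer ellipse, so the target must lead by 180° − 78.45° = 102°.

φ = 102°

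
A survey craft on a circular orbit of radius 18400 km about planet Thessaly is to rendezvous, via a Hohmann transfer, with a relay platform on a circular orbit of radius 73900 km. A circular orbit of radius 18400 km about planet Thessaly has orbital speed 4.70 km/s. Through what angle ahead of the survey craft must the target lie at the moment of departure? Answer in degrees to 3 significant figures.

φ = 91.2°

From the circular-orbit relation v² = μ/r at r = 18400 km: μ = v²r = (4.70)² × 18400 = 4.06456×10^5 km³/s².
Semi-major axis of the transfer orbit: a_t = (18400 + 73900)/2 = 46150 km.
The half-period of the transfer ellipse is t = π√(a_t³/μ) = 48854 s.
Target angular speed ω₂ = √(μ/r₂³) = 3.1735×10^-5 rad/s.
Angle swept by the target during transfer: ω₂·t = 1.5504 rad = 88.83°.
Arrival is 180° from departure on the ellipse, so φ = 180° − 88.83° = 91.2°.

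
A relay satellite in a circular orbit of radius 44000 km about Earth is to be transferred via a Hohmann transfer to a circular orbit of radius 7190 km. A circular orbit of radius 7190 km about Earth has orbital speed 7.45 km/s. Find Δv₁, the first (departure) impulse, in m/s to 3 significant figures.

From the circular-orbit relation v² = μ/r at r = 7190 km: μ = v²r = (7.45)² × 7190 = 3.99063×10^5 km³/s².
Transfer-ellipse semi-major axis a_t = (r₁ + r₂)/2 = (44000 + 7190)/2 = 25595 km.
On the circular orbit at r = 44000 km, v_c = √(μ/r) = 3.0116 km/s.
Transfer-orbit speed at the same r (vis-viva, a = a_t): v_t = √[μ(2/r − 1/a_t)] = 1.5962 km/s.
Δv₁ = |v_t − v_c| = |1.5962 − 3.0116| = 1.415 km/s.

Δv₁ = 1420 m/s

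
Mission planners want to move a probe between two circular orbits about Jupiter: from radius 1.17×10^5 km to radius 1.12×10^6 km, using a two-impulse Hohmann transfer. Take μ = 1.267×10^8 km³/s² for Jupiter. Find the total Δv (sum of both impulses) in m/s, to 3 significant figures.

Transfer-ellipse semi-major axis a_t = (r₁ + r₂)/2 = (1.170×10^5 + 1.120×10^6)/2 = 6.185×10^5 km.
Circular speed at r₁: v₁ = √(μ/r₁) = √(1.267×10^8/1.170×10^5) = 32.9075 km/s.
Transfer-orbit speed at r₁ (v² = μ(2/r − 1/a)): v_p = √[μ(2/r₁ − 1/a_t)] = 44.2827 km/s.
First burn Δv₁ = |v_p − v₁| = 11.38 km/s.
Circular speed at r₂: v₂ = √(μ/r₂) = 10.636 km/s.
Transfer-orbit speed at r₂: v_a = √[μ(2/r₂ − 1/a_t)] = 4.6260 km/s.
Second burn Δv₂ = |v₂ − v_a| = 6.010 km/s.
Total Δv = Δv₁ + Δv₂ = 17.39 km/s.

Δv = 17400 m/s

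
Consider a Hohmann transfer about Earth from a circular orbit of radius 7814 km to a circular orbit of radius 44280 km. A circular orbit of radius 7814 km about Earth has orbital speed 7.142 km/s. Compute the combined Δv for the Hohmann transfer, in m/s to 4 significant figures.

From the circular-orbit relation v² = μ/r at r = 7814 km: μ = v²r = (7.142)² × 7814 = 3.98578×10^5 km³/s².
The Hohmann ellipse has a_t = (r₁ + r₂)/2 = 26047 km.
At r₁ the circular-orbit speed is v₁ = √(μ/r₁) = 7.142 km/s.
On the transfer ellipse at r₁, vis-viva equation gives v_p = √[μ(2/r₁ − 1/a_t)] = 9.312 km/s.
First burn Δv₁ = |v_p − v₁| = 2.170 km/s.
At r₂, v₂ = √(μ/r₂) = 3.000 km/s.
Transfer-orbit speed at r₂: v_a = √[μ(2/r₂ − 1/a_t)] = 1.643 km/s.
Second burn Δv₂ = |v₂ − v_a| = 1.357 km/s.
Δv = Δv₁ + Δv₂ = 2.170 + 1.357 = 3.527 km/s.

Δv = 3527 m/s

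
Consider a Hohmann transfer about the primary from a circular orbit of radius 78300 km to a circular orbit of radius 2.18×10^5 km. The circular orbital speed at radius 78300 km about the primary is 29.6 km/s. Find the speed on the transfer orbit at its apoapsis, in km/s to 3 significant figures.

v = 12.9 km/s

From the circular-orbit relation v² = μ/r at r = 78300 km: μ = v²r = (29.6)² × 78300 = 6.86033×10^7 km³/s².
The Hohmann ellipse has a_t = (r₁ + r₂)/2 = 1.4815×10^5 km.
The apoapsis of the transfer ellipse is at r = 2.180×10^5 km.
Applying v² = μ(2/r − 1/a_t): v = 12.90 km/s.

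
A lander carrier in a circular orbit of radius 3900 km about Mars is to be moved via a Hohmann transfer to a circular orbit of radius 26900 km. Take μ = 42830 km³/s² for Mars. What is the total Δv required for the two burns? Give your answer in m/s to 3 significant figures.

Transfer-ellipse semi-major axis a_t = (r₁ + r₂)/2 = (3900 + 26900)/2 = 15400 km.
Circular speed at r₁: v₁ = √(μ/r₁) = √(42830/3900) = 3.314 km/s.
Transfer-orbit speed at r₁ (v² = μ(2/r − 1/a)): v_p = √[μ(2/r₁ − 1/a_t)] = 4.380 km/s.
First burn Δv₁ = |v_p − v₁| = 1.066 km/s.
Circular speed at r₂: v₂ = √(μ/r₂) = 1.2618 km/s.
Transfer-orbit speed at r₂: v_a = √[μ(2/r₂ − 1/a_t)] = 0.63499 km/s.
Second burn Δv₂ = |v₂ − v_a| = 0.6268 km/s.
Total Δv = Δv₁ + Δv₂ = 1.693 km/s.

Δv = 1690 m/s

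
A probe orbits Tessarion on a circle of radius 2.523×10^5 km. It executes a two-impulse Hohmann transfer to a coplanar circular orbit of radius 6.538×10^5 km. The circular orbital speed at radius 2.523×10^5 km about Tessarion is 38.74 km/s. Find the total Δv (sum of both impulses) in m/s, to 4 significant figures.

From the circular-orbit relation v² = μ/r at r = 2.523×10^5 km: μ = v²r = (38.74)² × 2.523×10^5 = 3.78649×10^8 km³/s².
Semi-major axis of the transfer orbit: a_t = (2.523×10^5 + 6.538×10^5)/2 = 4.5305×10^5 km.
Circular speed at r₁: v₁ = √(μ/r₁) = √(3.78649×10^8/2.523×10^5) = 38.7400 km/s.
On the transfer ellipse at r₁, vis-viva equation gives v_p = √[μ(2/r₁ − 1/a_t)] = 46.5381 km/s.
First burn Δv₁ = |v_p − v₁| = 7.7981 km/s.
Circular speed at r₂: v₂ = √(μ/r₂) = 24.06555 km/s.
Transfer-orbit speed at r₂: v_a = √[μ(2/r₂ − 1/a_t)] = 17.95897 km/s.
Second burn Δv₂ = |v₂ − v_a| = 6.1066 km/s.
Total Δv = Δv₁ + Δv₂ = 13.90 km/s.

Δv = 13900 m/s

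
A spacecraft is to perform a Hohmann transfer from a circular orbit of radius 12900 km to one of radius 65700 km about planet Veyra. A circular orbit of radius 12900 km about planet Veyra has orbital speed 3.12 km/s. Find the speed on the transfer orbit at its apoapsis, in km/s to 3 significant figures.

v = 0.792 km/s

From the circular-orbit relation v² = μ/r at r = 12900 km: μ = v²r = (3.12)² × 12900 = 1.25574×10^5 km³/s².
The Hohmann ellipse has a_t = (r₁ + r₂)/2 = 39300 km.
The apoapsis of the transfer ellipse is at r = 65700 km.
From the vis-viva equation, v = √[μ(2/r − 1/a_t)] = 0.7921 km/s.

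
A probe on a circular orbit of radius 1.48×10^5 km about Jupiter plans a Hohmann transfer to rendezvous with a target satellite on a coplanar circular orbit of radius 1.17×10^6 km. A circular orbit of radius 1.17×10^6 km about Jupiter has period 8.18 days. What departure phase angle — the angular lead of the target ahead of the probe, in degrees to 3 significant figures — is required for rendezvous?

φ = 104°

From Kepler's third law T² = 4π²r³/μ at r = 1.17×10^6 km, T = 8.18 days = 8.18 × 86400 s = 7.06752×10^5 s: μ = 4π²r³/T² = 1.26585×10^8 km³/s².
Transfer-ellipse semi-major axis a_t = (r₁ + r₂)/2 = (1.480×10^5 + 1.170×10^6)/2 = 6.590×10^5 km.
The half-period of the transfer ellipse is t = π√(a_t³/μ) = 1.494×10^5 s.
Target angular speed ω₂ = √(μ/r₂³) = 8.890×10^-6 rad/s.
Angle swept by the target during transfer: ω₂·t = 1.328 rad = 76.09°.
The probe traverses 180° on the transfer ellipse, so the target must lead by 180° − 76.09° = 104°.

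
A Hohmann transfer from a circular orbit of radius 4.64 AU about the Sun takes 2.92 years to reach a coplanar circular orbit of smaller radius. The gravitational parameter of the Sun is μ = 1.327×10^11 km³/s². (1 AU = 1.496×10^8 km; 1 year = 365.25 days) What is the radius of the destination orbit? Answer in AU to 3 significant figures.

r₂ = 1.85 AU

In km: r₁ = 4.64 × 1.496×10^8 = 6.94144×10^8 km.
Transfer time t = 2.92 years × 365.25 × 86400 s = 9.2148192×10^7 s, and t = π√(a_t³/μ).
So a_t = (μ t²/π²)^(1/3) = (1.327×10^11 × (9.2148192×10^7)² / π²)^(1/3) = 4.8512×10^8 km.
Since a_t = (r₁ + r₂)/2, r₂ = 2a_t − r₁ = 2×4.8512×10^8 − 6.94144×10^8 = 2.76096×10^8 km.
In AU: r₂ = 2.76096×10^8 / 1.496×10^8 = 1.85 AU.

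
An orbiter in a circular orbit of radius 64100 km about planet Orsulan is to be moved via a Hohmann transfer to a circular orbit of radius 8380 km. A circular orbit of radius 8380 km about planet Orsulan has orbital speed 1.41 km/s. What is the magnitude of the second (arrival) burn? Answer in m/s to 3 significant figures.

From the circular-orbit relation v² = μ/r at r = 8380 km: μ = v²r = (1.41)² × 8380 = 16660.3 km³/s².
The Hohmann ellipse has a_t = (r₁ + r₂)/2 = 36240 km.
On the circular orbit at r = 8380 km, v_c = √(μ/r) = 1.4100 km/s.
Transfer-orbit speed at the same r (vis-viva, a = a_t): v_t = √[μ(2/r − 1/a_t)] = 1.8752 km/s.
Δv₂ = |v_t − v_c| = |1.8752 − 1.4100| = 0.4652 km/s.

Δv₂ = 465 m/s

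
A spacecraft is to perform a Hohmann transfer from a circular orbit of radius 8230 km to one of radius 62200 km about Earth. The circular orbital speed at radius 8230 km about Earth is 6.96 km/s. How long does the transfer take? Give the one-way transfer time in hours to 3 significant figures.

t = 9.13 hours

From the circular-orbit relation v² = μ/r at r = 8230 km: μ = v²r = (6.96)² × 8230 = 3.98674×10^5 km³/s².
Transfer-ellipse semi-major axis a_t = (r₁ + r₂)/2 = (8230 + 62200)/2 = 35215 km.
Half the transfer-orbit period gives t = π√(a_t³/μ) = 32880 s.
Converting: 32880 s ÷ 3600 s/hour = 9.13 hours.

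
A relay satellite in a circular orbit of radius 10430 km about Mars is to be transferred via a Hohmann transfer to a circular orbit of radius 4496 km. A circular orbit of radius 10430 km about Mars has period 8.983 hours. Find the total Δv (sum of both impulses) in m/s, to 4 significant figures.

Δv = 1016 m/s

From Kepler's third law T² = 4π²r³/μ at r = 10430 km, T = 8.983 hours = 8.983 × 3600 s = 32338.8 s: μ = 4π²r³/T² = 42831.7 km³/s².
The Hohmann ellipse has a_t = (r₁ + r₂)/2 = 7463 km.
Circular speed at r₁: v₁ = √(μ/r₁) = √(42831.7/10430) = 2.0265 km/s.
Transfer-orbit speed at r₁ (vis-viva): v_a = √[μ(2/r₁ − 1/a_t)] = 1.5729 km/s.
First burn Δv₁ = |v_a − v₁| = 0.4536 km/s.
At r₂, v₂ = √(μ/r₂) = 3.0865 km/s.
Transfer-orbit speed at r₂: v_p = √[μ(2/r₂ − 1/a_t)] = 3.6488 km/s.
Second burn Δv₂ = |v₂ − v_p| = 0.5623 km/s.
Total Δv = Δv₁ + Δv₂ = 1.016 km/s.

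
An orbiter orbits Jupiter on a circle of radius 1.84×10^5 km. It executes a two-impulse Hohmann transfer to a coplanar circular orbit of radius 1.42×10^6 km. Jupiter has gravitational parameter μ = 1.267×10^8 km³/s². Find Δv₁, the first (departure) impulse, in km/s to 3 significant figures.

Δv₁ = 8.68 km/s

Transfer-ellipse semi-major axis a_t = (r₁ + r₂)/2 = (1.840×10^5 + 1.420×10^6)/2 = 8.020×10^5 km.
On the circular orbit at r = 1.840×10^5 km, v_c = √(μ/r) = 26.241 km/s.
Vis-viva on the transfer ellipse at r = 1.840×10^5 km gives v_t = √[μ(2/r − 1/a_t)] = 34.917 km/s.
Δv₁ = |v_t − v_c| = |34.917 − 26.241| = 8.676 km/s.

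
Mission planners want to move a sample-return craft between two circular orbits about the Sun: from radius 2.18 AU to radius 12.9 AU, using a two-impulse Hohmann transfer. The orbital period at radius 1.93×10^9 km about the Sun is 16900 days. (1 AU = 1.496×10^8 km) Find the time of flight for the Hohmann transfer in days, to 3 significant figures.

From Kepler's third law T² = 4π²r³/μ at r = 1.93×10^9 km, T = 16900 days = 16900 × 86400 s = 1.46016×10^9 s: μ = 4π²r³/T² = 1.33116×10^11 km³/s².
In km: r₁ = 2.18 × 1.496×10^8 = 3.26128×10^8 km; r₂ = 12.9 × 1.496×10^8 = 1.92984×10^9 km.
Transfer-ellipse semi-major axis a_t = (r₁ + r₂)/2 = (3.26128×10^8 + 1.92984×10^9)/2 = 1.127984×10^9 km.
Half the transfer-orbit period gives t = π√(a_t³/μ) = 3.262×10^8 s.
Converting: 3.262×10^8 s ÷ 86400 s/day = 3780 days.

t = 3780 days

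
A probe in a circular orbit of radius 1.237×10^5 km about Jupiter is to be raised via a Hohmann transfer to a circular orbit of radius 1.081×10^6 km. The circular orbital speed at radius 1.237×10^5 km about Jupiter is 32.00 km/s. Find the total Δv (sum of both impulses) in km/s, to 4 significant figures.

Δv = 16.79 km/s

From the circular-orbit relation v² = μ/r at r = 1.237×10^5 km: μ = v²r = (32.00)² × 1.237×10^5 = 1.26669×10^8 km³/s².
Transfer-ellipse semi-major axis a_t = (r₁ + r₂)/2 = (1.237×10^5 + 1.081×10^6)/2 = 6.0235×10^5 km.
At r₁ the circular-orbit speed is v₁ = √(μ/r₁) = 32.00 km/s.
On the transfer ellipse at r₁, vis-viva gives v_p = √[μ(2/r₁ − 1/a_t)] = 42.87 km/s.
First burn Δv₁ = |v_p − v₁| = 10.87 km/s.
At r₂, v₂ = √(μ/r₂) = 10.8249 km/s.
Transfer-orbit speed at r₂: v_a = √[μ(2/r₂ − 1/a_t)] = 4.90549 km/s.
Second burn Δv₂ = |v₂ − v_a| = 5.919 km/s.
Δv = Δv₁ + Δv₂ = 10.87 + 5.919 = 16.79 km/s.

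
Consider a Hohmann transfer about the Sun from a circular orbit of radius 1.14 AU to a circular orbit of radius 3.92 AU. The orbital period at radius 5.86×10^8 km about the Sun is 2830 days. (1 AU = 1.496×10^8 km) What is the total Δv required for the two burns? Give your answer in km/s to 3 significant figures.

Δv = 11.8 km/s

From Kepler's third law T² = 4π²r³/μ at r = 5.86×10^8 km, T = 2830 days = 2830 × 86400 s = 2.44512×10^8 s: μ = 4π²r³/T² = 1.32878×10^11 km³/s².
In km: r₁ = 1.14 × 1.496×10^8 = 1.70544×10^8 km; r₂ = 3.92 × 1.496×10^8 = 5.86432×10^8 km.
Transfer-ellipse semi-major axis a_t = (r₁ + r₂)/2 = (1.70544×10^8 + 5.86432×10^8)/2 = 3.78488×10^8 km.
At r₁ the circular-orbit speed is v₁ = √(μ/r₁) = 27.913 km/s.
Transfer-orbit speed at r₁ (v² = μ(2/r − 1/a)): v_p = √[μ(2/r₁ − 1/a_t)] = 34.745 km/s.
First burn Δv₁ = |v_p − v₁| = 6.832 km/s.
Circular speed at r₂: v₂ = √(μ/r₂) = 15.0528 km/s.
Transfer-orbit speed at r₂: v_a = √[μ(2/r₂ − 1/a_t)] = 10.1044 km/s.
Second burn Δv₂ = |v₂ − v_a| = 4.948 km/s.
Δv = Δv₁ + Δv₂ = 6.832 + 4.948 = 11.78 km/s.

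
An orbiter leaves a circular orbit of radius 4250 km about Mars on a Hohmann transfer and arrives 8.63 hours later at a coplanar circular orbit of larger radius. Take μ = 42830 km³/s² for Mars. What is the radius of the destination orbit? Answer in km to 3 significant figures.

Transfer time t = 8.63 hours = 31068 s, and t = π√(a_t³/μ).
So a_t = (μ t²/π²)^(1/3) = (42830 × (31068)² / π²)^(1/3) = 16120 km.
Since a_t = (r₁ + r₂)/2, r₂ = 2a_t − r₁ = 2×16120 − 4250 = 27990 km.

r₂ = 28000 km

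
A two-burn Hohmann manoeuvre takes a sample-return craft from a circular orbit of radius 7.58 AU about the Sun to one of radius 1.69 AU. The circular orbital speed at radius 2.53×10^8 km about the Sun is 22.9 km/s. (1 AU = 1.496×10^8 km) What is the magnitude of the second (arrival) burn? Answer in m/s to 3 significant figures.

Δv₂ = 6390 m/s

From the circular-orbit relation v² = μ/r at r = 2.53×10^8 km: μ = v²r = (22.9)² × 2.53×10^8 = 1.32676×10^11 km³/s².
In km: r₁ = 7.58 × 1.496×10^8 = 1.133968×10^9 km; r₂ = 1.69 × 1.496×10^8 = 2.52824×10^8 km.
Semi-major axis of the transfer orbit: a_t = (1.133968×10^9 + 2.52824×10^8)/2 = 6.93396×10^8 km.
On the circular orbit at r = 2.52824×10^8 km, v_c = √(μ/r) = 22.908 km/s.
Transfer-orbit speed at the same r (vis-viva, a = a_t): v_t = √[μ(2/r − 1/a_t)] = 29.295 km/s.
Δv₂ = |v_t − v_c| = |29.295 − 22.908| = 6.387 km/s.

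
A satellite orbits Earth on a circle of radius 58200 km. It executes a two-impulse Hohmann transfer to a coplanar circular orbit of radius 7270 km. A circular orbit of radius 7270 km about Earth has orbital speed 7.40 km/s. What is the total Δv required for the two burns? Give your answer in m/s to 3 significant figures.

From the circular-orbit relation v² = μ/r at r = 7270 km: μ = v²r = (7.40)² × 7270 = 3.98105×10^5 km³/s².
The Hohmann ellipse has a_t = (r₁ + r₂)/2 = 32735 km.
Circular speed at r₁: v₁ = √(μ/r₁) = √(3.98105×10^5/58200) = 2.6154 km/s.
On the transfer ellipse at r₁, vis-viva equation gives v_a = √[μ(2/r₁ − 1/a_t)] = 1.2325 km/s.
First burn Δv₁ = |v_a − v₁| = 1.383 km/s.
Circular speed at r₂: v₂ = √(μ/r₂) = 7.400 km/s.
Transfer-orbit speed at r₂: v_p = √[μ(2/r₂ − 1/a_t)] = 9.867 km/s.
Second burn Δv₂ = |v₂ − v_p| = 2.467 km/s.
Δv = Δv₁ + Δv₂ = 1.383 + 2.467 = 3.850 km/s.

Δv = 3850 m/s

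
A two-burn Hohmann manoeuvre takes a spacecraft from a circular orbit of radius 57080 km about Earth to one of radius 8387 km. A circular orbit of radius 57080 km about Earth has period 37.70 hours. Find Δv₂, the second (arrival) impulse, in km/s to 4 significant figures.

From Kepler's third law T² = 4π²r³/μ at r = 57080 km, T = 37.70 hours = 37.70 × 3600 s = 1.3572×10^5 s: μ = 4π²r³/T² = 3.98588×10^5 km³/s².
Semi-major axis of the transfer orbit: a_t = (57080 + 8387)/2 = 32733.5 km.
Circular speed at r = 8387 km: v_c = √(μ/r) = 6.8938 km/s.
Vis-viva on the transfer ellipse at r = 8387 km gives v_t = √[μ(2/r − 1/a_t)] = 9.1034 km/s.
Δv₂ = |v_t − v_c| = |9.1034 − 6.8938| = 2.210 km/s.

Δv₂ = 2.210 km/s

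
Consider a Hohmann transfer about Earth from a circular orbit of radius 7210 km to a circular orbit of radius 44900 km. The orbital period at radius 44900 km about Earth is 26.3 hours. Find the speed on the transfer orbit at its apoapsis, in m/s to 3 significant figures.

v = 1570 m/s

From Kepler's third law T² = 4π²r³/μ at r = 44900 km, T = 26.3 hours = 26.3 × 3600 s = 94680 s: μ = 4π²r³/T² = 3.98641×10^5 km³/s².
Transfer-ellipse semi-major axis a_t = (r₁ + r₂)/2 = (7210 + 44900)/2 = 26055 km.
At apoapsis, r = 44900 km.
Vis-viva: v = √[μ(2/r − 1/a_t)] = √[3.98641×10^5 × (2/44900 − 1/26055)] = 1.567 km/s.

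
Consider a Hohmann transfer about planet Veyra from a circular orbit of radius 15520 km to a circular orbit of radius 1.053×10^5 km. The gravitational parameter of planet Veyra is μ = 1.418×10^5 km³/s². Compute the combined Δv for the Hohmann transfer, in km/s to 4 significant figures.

Δv = 1.540 km/s

Semi-major axis of the transfer orbit: a_t = (15520 + 1.053×10^5)/2 = 60410 km.
Circular speed at r₁: v₁ = √(μ/r₁) = √(1.418×10^5/15520) = 3.023 km/s.
Transfer-orbit speed at r₁ (v² = μ(2/r − 1/a)): v_p = √[μ(2/r₁ − 1/a_t)] = 3.991 km/s.
First burn Δv₁ = |v_p − v₁| = 0.9680 km/s.
At r₂, v₂ = √(μ/r₂) = 1.16044 km/s.
Transfer-orbit speed at r₂: v_a = √[μ(2/r₂ − 1/a_t)] = 0.588187 km/s.
Second burn Δv₂ = |v₂ − v_a| = 0.5723 km/s.
Total Δv = Δv₁ + Δv₂ = 1.540 km/s.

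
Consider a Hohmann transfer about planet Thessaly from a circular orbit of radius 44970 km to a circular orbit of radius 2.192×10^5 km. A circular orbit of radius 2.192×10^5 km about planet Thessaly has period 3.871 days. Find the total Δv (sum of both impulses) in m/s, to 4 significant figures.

Δv = 4336 m/s

From Kepler's third law T² = 4π²r³/μ at r = 2.192×10^5 km, T = 3.871 days = 3.871 × 86400 s = 3.344544×10^5 s: μ = 4π²r³/T² = 3.71713×10^6 km³/s².
The Hohmann ellipse has a_t = (r₁ + r₂)/2 = 1.32085×10^5 km.
At r₁ the circular-orbit speed is v₁ = √(μ/r₁) = 9.09164 km/s.
On the transfer ellipse at r₁, v² = μ(2/r − 1/a) gives v_p = √[μ(2/r₁ − 1/a_t)] = 11.7121 km/s.
First burn Δv₁ = |v_p − v₁| = 2.6205 km/s.
Circular speed at r₂: v₂ = √(μ/r₂) = 4.1180 km/s.
Transfer-orbit speed at r₂: v_a = √[μ(2/r₂ − 1/a_t)] = 2.4028 km/s.
Second burn Δv₂ = |v₂ − v_a| = 1.7152 km/s.
Total Δv = Δv₁ + Δv₂ = 4.336 km/s.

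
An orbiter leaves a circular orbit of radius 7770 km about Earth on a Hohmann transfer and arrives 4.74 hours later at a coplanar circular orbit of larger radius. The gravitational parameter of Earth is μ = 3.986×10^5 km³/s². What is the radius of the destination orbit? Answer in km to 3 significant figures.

Transfer time t = 4.74 hours = 17064 s, and t = π√(a_t³/μ).
So a_t = (μ t²/π²)^(1/3) = (3.986×10^5 × (17064)² / π²)^(1/3) = 22740 km.
Since a_t = (r₁ + r₂)/2, r₂ = 2a_t − r₁ = 2×22740 − 7770 = 37710 km.

r₂ = 37700 km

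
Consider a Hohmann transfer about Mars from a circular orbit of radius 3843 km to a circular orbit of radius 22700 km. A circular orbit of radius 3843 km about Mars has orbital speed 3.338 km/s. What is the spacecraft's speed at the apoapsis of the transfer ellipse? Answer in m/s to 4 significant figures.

From the circular-orbit relation v² = μ/r at r = 3843 km: μ = v²r = (3.338)² × 3843 = 42819.6 km³/s².
The Hohmann ellipse has a_t = (r₁ + r₂)/2 = 13271.5 km.
The apoapsis of the transfer ellipse is at r = 22700 km.
From the vis-viva equation, v = √[μ(2/r − 1/a_t)] = 0.7391 km/s.

v = 739.1 m/s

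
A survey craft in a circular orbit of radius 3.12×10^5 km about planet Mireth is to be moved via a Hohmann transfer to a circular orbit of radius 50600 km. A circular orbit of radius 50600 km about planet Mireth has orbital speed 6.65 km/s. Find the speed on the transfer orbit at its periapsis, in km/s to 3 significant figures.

v = 8.72 km/s

From the circular-orbit relation v² = μ/r at r = 50600 km: μ = v²r = (6.65)² × 50600 = 2.23766×10^6 km³/s².
Transfer-ellipse semi-major axis a_t = (r₁ + r₂)/2 = (3.120×10^5 + 50600)/2 = 1.813×10^5 km.
At periapsis, r = 50600 km.
Applying v² = μ(2/r − 1/a_t): v = 8.724 km/s.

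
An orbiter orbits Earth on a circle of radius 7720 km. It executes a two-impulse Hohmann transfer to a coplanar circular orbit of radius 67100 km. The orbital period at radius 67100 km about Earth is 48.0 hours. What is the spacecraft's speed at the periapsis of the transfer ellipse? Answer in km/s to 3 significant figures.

From Kepler's third law T² = 4π²r³/μ at r = 67100 km, T = 48.0 hours = 48.0 × 3600 s = 1.728×10^5 s: μ = 4π²r³/T² = 3.99429×10^5 km³/s².
Transfer-ellipse semi-major axis a_t = (r₁ + r₂)/2 = (7720 + 67100)/2 = 37410 km.
At periapsis, r = 7720 km.
From the vis-viva equation, v = √[μ(2/r − 1/a_t)] = 9.633 km/s.

v = 9.63 km/s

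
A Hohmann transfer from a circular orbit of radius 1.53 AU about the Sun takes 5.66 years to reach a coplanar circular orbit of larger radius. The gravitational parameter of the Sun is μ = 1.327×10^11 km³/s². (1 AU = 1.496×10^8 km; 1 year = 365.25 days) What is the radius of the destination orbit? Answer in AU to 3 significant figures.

In km: r₁ = 1.53 × 1.496×10^8 = 2.28888×10^8 km.
Transfer time t = 5.66 years × 365.25 × 86400 s = 1.78616016×10^8 s, and t = π√(a_t³/μ).
So a_t = (μ t²/π²)^(1/3) = (1.327×10^11 × (1.78616016×10^8)² / π²)^(1/3) = 7.5417×10^8 km.
Since a_t = (r₁ + r₂)/2, r₂ = 2a_t − r₁ = 2×7.5417×10^8 − 2.28888×10^8 = 1.279452×10^9 km.
In AU: r₂ = 1.279452×10^9 / 1.496×10^8 = 8.55 AU.

r₂ = 8.55 AU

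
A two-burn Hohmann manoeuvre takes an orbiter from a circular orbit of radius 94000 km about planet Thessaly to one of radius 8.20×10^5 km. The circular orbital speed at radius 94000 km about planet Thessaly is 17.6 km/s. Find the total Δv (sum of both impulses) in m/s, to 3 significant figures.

From the circular-orbit relation v² = μ/r at r = 94000 km: μ = v²r = (17.6)² × 94000 = 2.91174×10^7 km³/s².
The Hohmann ellipse has a_t = (r₁ + r₂)/2 = 4.570×10^5 km.
Circular speed at r₁: v₁ = √(μ/r₁) = √(2.91174×10^7/94000) = 17.600 km/s.
Transfer-orbit speed at r₁ (vis-viva): v_p = √[μ(2/r₁ − 1/a_t)] = 23.576 km/s.
First burn Δv₁ = |v_p − v₁| = 5.976 km/s.
At r₂, v₂ = √(μ/r₂) = 5.959 km/s.
Transfer-orbit speed at r₂: v_a = √[μ(2/r₂ − 1/a_t)] = 2.703 km/s.
Second burn Δv₂ = |v₂ − v_a| = 3.256 km/s.
Total Δv = Δv₁ + Δv₂ = 9.232 km/s.

Δv = 9230 m/s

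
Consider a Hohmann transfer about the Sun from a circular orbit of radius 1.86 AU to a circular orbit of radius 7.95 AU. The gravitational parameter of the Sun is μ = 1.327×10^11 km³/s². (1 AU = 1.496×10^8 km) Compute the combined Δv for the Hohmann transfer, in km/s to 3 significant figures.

Δv = 10.0 km/s

In km: r₁ = 1.86 × 1.496×10^8 = 2.78256×10^8 km; r₂ = 7.95 × 1.496×10^8 = 1.18932×10^9 km.
Semi-major axis of the transfer orbit: a_t = (2.78256×10^8 + 1.18932×10^9)/2 = 7.33788×10^8 km.
Circular speed at r₁: v₁ = √(μ/r₁) = √(1.327×10^11/2.78256×10^8) = 21.838 km/s.
On the transfer ellipse at r₁, vis-viva gives v_p = √[μ(2/r₁ − 1/a_t)] = 27.802 km/s.
First burn Δv₁ = |v_p − v₁| = 5.964 km/s.
At r₂, v₂ = √(μ/r₂) = 10.563 km/s.
Transfer-orbit speed at r₂: v_a = √[μ(2/r₂ − 1/a_t)] = 6.5046 km/s.
Second burn Δv₂ = |v₂ − v_a| = 4.058 km/s.
Total Δv = Δv₁ + Δv₂ = 10.02 km/s.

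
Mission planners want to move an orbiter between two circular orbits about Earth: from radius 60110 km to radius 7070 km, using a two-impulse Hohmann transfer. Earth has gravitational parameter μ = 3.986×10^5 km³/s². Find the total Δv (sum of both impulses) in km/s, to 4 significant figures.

Transfer-ellipse semi-major axis a_t = (r₁ + r₂)/2 = (60110 + 7070)/2 = 33590 km.
Circular speed at r₁: v₁ = √(μ/r₁) = √(3.986×10^5/60110) = 2.575 km/s.
Transfer-orbit speed at r₁ (vis-viva equation): v_a = √[μ(2/r₁ − 1/a_t)] = 1.181 km/s.
First burn Δv₁ = |v_a − v₁| = 1.394 km/s.
At r₂, v₂ = √(μ/r₂) = 7.50860 km/s.
Transfer-orbit speed at r₂: v_p = √[μ(2/r₂ − 1/a_t)] = 10.0445 km/s.
Second burn Δv₂ = |v₂ − v_p| = 2.536 km/s.
Total Δv = Δv₁ + Δv₂ = 3.930 km/s.

Δv = 3.930 km/s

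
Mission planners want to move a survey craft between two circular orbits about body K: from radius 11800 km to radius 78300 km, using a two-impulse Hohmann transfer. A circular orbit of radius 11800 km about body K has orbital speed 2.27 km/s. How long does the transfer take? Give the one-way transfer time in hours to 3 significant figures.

From the circular-orbit relation v² = μ/r at r = 11800 km: μ = v²r = (2.27)² × 11800 = 60804.2 km³/s².
The Hohmann ellipse has a_t = (r₁ + r₂)/2 = 45050 km.
Transfer time t = π√(a_t³/μ) = π√((45050)³ / 60804.2) = 1.218×10^5 s.
Converting: 1.218×10^5 s ÷ 3600 s/hour = 33.8 hours.

t = 33.8 hours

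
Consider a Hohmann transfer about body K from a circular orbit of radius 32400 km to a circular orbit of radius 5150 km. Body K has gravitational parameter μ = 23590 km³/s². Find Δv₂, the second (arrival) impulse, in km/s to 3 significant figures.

The Hohmann ellipse has a_t = (r₁ + r₂)/2 = 18775 km.
On the circular orbit at r = 5150 km, v_c = √(μ/r) = 2.1402 km/s.
Transfer-orbit speed at the same r (vis-viva, a = a_t): v_t = √[μ(2/r − 1/a_t)] = 2.8115 km/s.
Δv₂ = |v_t − v_c| = |2.8115 − 2.1402| = 0.6713 km/s.

Δv₂ = 0.671 km/s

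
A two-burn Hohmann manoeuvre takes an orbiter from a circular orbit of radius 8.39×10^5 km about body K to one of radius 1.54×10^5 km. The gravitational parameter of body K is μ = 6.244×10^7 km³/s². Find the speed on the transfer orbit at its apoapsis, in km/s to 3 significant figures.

The Hohmann ellipse has a_t = (r₁ + r₂)/2 = 4.965×10^5 km.
At apoapsis, r = 8.390×10^5 km.
From the vis-viva equation, v = √[μ(2/r − 1/a_t)] = 4.805 km/s.

v = 4.80 km/s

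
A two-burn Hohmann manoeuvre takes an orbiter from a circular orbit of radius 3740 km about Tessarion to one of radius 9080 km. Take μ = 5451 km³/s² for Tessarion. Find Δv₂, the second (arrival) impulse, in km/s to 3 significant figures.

Semi-major axis of the transfer orbit: a_t = (3740 + 9080)/2 = 6410 km.
On the circular orbit at r = 9080 km, v_c = √(μ/r) = 0.7748 km/s.
Vis-viva on the transfer ellipse at r = 9080 km gives v_t = √[μ(2/r − 1/a_t)] = 0.5918 km/s.
Δv₂ = |v_t − v_c| = |0.5918 − 0.7748| = 0.1830 km/s.

Δv₂ = 0.183 km/s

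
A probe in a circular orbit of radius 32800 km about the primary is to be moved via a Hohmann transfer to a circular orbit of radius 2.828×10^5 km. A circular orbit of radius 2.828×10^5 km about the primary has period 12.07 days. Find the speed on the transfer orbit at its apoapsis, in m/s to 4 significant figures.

From Kepler's third law T² = 4π²r³/μ at r = 2.828×10^5 km, T = 12.07 days = 12.07 × 86400 s = 1.042848×10^6 s: μ = 4π²r³/T² = 8.21024×10^5 km³/s².
Transfer-ellipse semi-major axis a_t = (r₁ + r₂)/2 = (32800 + 2.828×10^5)/2 = 1.578×10^5 km.
The apoapsis of the transfer ellipse is at r = 2.828×10^5 km.
Vis-viva: v = √[μ(2/r − 1/a_t)] = √[8.21024×10^5 × (2/2.828×10^5 − 1/1.578×10^5)] = 0.7768 km/s.

v = 776.8 m/s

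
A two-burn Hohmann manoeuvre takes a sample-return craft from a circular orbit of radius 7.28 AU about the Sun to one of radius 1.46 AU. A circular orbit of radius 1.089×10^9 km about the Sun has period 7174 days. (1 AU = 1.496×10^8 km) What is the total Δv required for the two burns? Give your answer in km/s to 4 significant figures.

Δv = 11.82 km/s

From Kepler's third law T² = 4π²r³/μ at r = 1.089×10^9 km, T = 7174 days = 7174 × 86400 s = 6.198336×10^8 s: μ = 4π²r³/T² = 1.32707×10^11 km³/s².
In km: r₁ = 7.28 × 1.496×10^8 = 1.089088×10^9 km; r₂ = 1.46 × 1.496×10^8 = 2.18416×10^8 km.
Transfer-ellipse semi-major axis a_t = (r₁ + r₂)/2 = (1.089088×10^9 + 2.18416×10^8)/2 = 6.53752×10^8 km.
Circular speed at r₁: v₁ = √(μ/r₁) = √(1.32707×10^11/1.089088×10^9) = 11.0386 km/s.
On the transfer ellipse at r₁, vis-viva gives v_a = √[μ(2/r₁ − 1/a_t)] = 6.38044 km/s.
First burn Δv₁ = |v_a − v₁| = 4.658 km/s.
Circular speed at r₂: v₂ = √(μ/r₂) = 24.649 km/s.
Transfer-orbit speed at r₂: v_p = √[μ(2/r₂ − 1/a_t)] = 31.815 km/s.
Second burn Δv₂ = |v₂ − v_p| = 7.166 km/s.
Total Δv = Δv₁ + Δv₂ = 11.82 km/s.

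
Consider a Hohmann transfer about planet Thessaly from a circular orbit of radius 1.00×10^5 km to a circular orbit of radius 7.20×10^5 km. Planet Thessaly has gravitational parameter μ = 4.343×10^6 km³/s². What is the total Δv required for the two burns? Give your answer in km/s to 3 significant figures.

Δv = 3.39 km/s

The Hohmann ellipse has a_t = (r₁ + r₂)/2 = 4.100×10^5 km.
At r₁ the circular-orbit speed is v₁ = √(μ/r₁) = 6.590 km/s.
Transfer-orbit speed at r₁ (vis-viva): v_p = √[μ(2/r₁ − 1/a_t)] = 8.733 km/s.
First burn Δv₁ = |v_p − v₁| = 2.143 km/s.
Circular speed at r₂: v₂ = √(μ/r₂) = 2.456 km/s.
Transfer-orbit speed at r₂: v_a = √[μ(2/r₂ − 1/a_t)] = 1.213 km/s.
Second burn Δv₂ = |v₂ − v_a| = 1.243 km/s.
Δv = Δv₁ + Δv₂ = 2.143 + 1.243 = 3.386 km/s.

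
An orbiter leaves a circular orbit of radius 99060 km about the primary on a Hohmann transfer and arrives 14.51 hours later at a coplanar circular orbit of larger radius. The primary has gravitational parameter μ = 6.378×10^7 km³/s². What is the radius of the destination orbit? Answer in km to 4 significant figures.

r₂ = 4.215×10^5 km

Transfer time t = 14.51 hours = 52236 s, and t = π√(a_t³/μ).
So a_t = (μ t²/π²)^(1/3) = (6.378×10^7 × (52236)² / π²)^(1/3) = 2.6028×10^5 km.
Since a_t = (r₁ + r₂)/2, r₂ = 2a_t − r₁ = 2×2.6028×10^5 − 99060 = 4.215×10^5 km.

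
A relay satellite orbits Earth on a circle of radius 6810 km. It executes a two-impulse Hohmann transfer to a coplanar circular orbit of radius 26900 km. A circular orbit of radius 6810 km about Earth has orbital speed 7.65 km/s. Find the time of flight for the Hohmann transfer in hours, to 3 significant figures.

t = 3.02 hours

From the circular-orbit relation v² = μ/r at r = 6810 km: μ = v²r = (7.65)² × 6810 = 3.98538×10^5 km³/s².
Transfer-ellipse semi-major axis a_t = (r₁ + r₂)/2 = (6810 + 26900)/2 = 16855 km.
By Kepler's third law the transfer-orbit period is T = 2π√(a_t³/μ), so t = T/2 = 10889.5 s.
Converting: 10889.5 s ÷ 3600 s/hour = 3.02 hours.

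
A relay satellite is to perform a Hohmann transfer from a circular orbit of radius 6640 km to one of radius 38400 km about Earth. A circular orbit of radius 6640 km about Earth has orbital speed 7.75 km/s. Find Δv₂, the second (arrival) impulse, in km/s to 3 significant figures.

From the circular-orbit relation v² = μ/r at r = 6640 km: μ = v²r = (7.75)² × 6640 = 3.98815×10^5 km³/s².
The Hohmann ellipse has a_t = (r₁ + r₂)/2 = 22520 km.
On the circular orbit at r = 38400 km, v_c = √(μ/r) = 3.223 km/s.
Transfer-orbit speed at the same r (vis-viva, a = a_t): v_t = √[μ(2/r − 1/a_t)] = 1.750 km/s.
Δv₂ = |v_t − v_c| = |1.750 − 3.223| = 1.473 km/s.

Δv₂ = 1.47 km/s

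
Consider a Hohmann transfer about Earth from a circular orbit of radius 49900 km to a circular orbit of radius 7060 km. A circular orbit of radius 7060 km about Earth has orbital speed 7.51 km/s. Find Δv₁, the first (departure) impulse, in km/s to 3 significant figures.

Δv₁ = 1.42 km/s

From the circular-orbit relation v² = μ/r at r = 7060 km: μ = v²r = (7.51)² × 7060 = 3.98185×10^5 km³/s².
The Hohmann ellipse has a_t = (r₁ + r₂)/2 = 28480 km.
On the circular orbit at r = 49900 km, v_c = √(μ/r) = 2.8248 km/s.
Transfer-orbit speed at the same r (vis-viva, a = a_t): v_t = √[μ(2/r − 1/a_t)] = 1.4065 km/s.
Δv₁ = |v_t − v_c| = |1.4065 − 2.8248| = 1.418 km/s.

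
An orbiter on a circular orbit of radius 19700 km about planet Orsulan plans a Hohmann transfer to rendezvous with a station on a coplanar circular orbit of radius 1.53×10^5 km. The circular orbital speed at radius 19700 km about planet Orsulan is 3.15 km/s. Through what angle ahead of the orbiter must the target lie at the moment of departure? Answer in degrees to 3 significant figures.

φ = 104°

From the circular-orbit relation v² = μ/r at r = 19700 km: μ = v²r = (3.15)² × 19700 = 1.95473×10^5 km³/s².
Transfer-ellipse semi-major axis a_t = (r₁ + r₂)/2 = (19700 + 1.530×10^5)/2 = 86350 km.
Transfer time t = π√(a_t³/μ) = 1.803×10^5 s.
The target's mean motion on its circular orbit is ω₂ = √(μ/r₂³) = 7.388×10^-6 rad/s.
Angle swept by the target during transfer: ω₂·t = 1.332 rad = 76.32°.
Arrival is 180° from departure on the ellipse, so φ = 180° − 76.32° = 104°.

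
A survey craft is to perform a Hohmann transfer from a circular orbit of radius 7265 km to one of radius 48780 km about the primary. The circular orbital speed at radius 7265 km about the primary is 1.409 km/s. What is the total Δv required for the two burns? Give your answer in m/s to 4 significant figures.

From the circular-orbit relation v² = μ/r at r = 7265 km: μ = v²r = (1.409)² × 7265 = 14423.1 km³/s².
The Hohmann ellipse has a_t = (r₁ + r₂)/2 = 28022.5 km.
Circular speed at r₁: v₁ = √(μ/r₁) = √(14423.1/7265) = 1.409 km/s.
On the transfer ellipse at r₁, v² = μ(2/r − 1/a) gives v_p = √[μ(2/r₁ − 1/a_t)] = 1.859 km/s.
First burn Δv₁ = |v_p − v₁| = 0.4500 km/s.
Circular speed at r₂: v₂ = √(μ/r₂) = 0.5438 km/s.
Transfer-orbit speed at r₂: v_a = √[μ(2/r₂ − 1/a_t)] = 0.2769 km/s.
Second burn Δv₂ = |v₂ − v_a| = 0.2669 km/s.
Total Δv = Δv₁ + Δv₂ = 0.7169 km/s.

Δv = 716.9 m/s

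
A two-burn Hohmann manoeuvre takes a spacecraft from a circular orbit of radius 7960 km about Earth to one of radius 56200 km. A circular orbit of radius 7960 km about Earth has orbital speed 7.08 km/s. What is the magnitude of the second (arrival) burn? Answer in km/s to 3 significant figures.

From the circular-orbit relation v² = μ/r at r = 7960 km: μ = v²r = (7.08)² × 7960 = 3.99006×10^5 km³/s².
Semi-major axis of the transfer orbit: a_t = (7960 + 56200)/2 = 32080 km.
On the circular orbit at r = 56200 km, v_c = √(μ/r) = 2.6645 km/s.
Vis-viva on the transfer ellipse at r = 56200 km gives v_t = √[μ(2/r − 1/a_t)] = 1.3273 km/s.
Δv₂ = |v_t − v_c| = |1.3273 − 2.6645| = 1.337 km/s.

Δv₂ = 1.34 km/s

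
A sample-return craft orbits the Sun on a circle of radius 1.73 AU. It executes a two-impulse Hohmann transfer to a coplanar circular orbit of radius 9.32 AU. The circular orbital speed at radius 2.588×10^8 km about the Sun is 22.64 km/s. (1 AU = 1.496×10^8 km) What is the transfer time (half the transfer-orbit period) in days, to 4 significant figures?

t = 2372 days

From the circular-orbit relation v² = μ/r at r = 2.588×10^8 km: μ = v²r = (22.64)² × 2.588×10^8 = 1.32653×10^11 km³/s².
In km: r₁ = 1.73 × 1.496×10^8 = 2.58808×10^8 km; r₂ = 9.32 × 1.496×10^8 = 1.394272×10^9 km.
Transfer-ellipse semi-major axis a_t = (r₁ + r₂)/2 = (2.58808×10^8 + 1.394272×10^9)/2 = 8.2654×10^8 km.
Transfer time t = π√(a_t³/μ) = π√((8.2654×10^8)³ / 1.32653×10^11) = 2.0497×10^8 s.
Converting: 2.0497×10^8 s ÷ 86400 s/day = 2372 days.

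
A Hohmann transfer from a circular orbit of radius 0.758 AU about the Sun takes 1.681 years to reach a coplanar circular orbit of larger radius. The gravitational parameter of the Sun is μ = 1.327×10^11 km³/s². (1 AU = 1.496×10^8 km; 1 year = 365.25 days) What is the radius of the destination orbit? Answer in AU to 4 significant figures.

r₂ = 3.730 AU

In km: r₁ = 0.758 × 1.496×10^8 = 1.133968×10^8 km.
Transfer time t = 1.681 years × 365.25 × 86400 s = 5.30483256×10^7 s, and t = π√(a_t³/μ).
So a_t = (μ t²/π²)^(1/3) = (1.327×10^11 × (5.30483256×10^7)² / π²)^(1/3) = 3.3572×10^8 km.
Since a_t = (r₁ + r₂)/2, r₂ = 2a_t − r₁ = 2×3.3572×10^8 − 1.133968×10^8 = 5.580432×10^8 km.
In AU: r₂ = 5.580432×10^8 / 1.496×10^8 = 3.730 AU.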